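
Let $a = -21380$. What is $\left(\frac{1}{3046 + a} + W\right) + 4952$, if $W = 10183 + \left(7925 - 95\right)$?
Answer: $\frac{421040309}{18334} \approx 22965.0$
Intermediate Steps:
$W = 18013$ ($W = 10183 + \left(7925 - 95\right) = 10183 + 7830 = 18013$)
$\left(\frac{1}{3046 + a} + W\right) + 4952 = \left(\frac{1}{3046 - 21380} + 18013\right) + 4952 = \left(\frac{1}{-18334} + 18013\right) + 4952 = \left(- \frac{1}{18334} + 18013\right) + 4952 = \frac{330250341}{18334} + 4952 = \frac{421040309}{18334}$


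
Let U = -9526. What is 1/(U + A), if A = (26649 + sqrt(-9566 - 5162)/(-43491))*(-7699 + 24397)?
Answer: 303627873270673/135106957435486876439644 + 47633*I*sqrt(3682)/12282450675953352403604 ≈ 2.2473e-9 + 2.3532e-16*I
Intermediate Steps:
A = 444985002 - 11132*I*sqrt(3682)/14497 (A = (26649 + sqrt(-14728)*(-1/43491))*16698 = (26649 + (2*I*sqrt(3682))*(-1/43491))*16698 = (26649 - 2*I*sqrt(3682)/43491)*16698 = 444985002 - 11132*I*sqrt(3682)/14497 ≈ 4.4498e+8 - 46.595*I)
1/(U + A) = 1/(-9526 + (444985002 - 11132*I*sqrt(3682)/14497)) = 1/(444975476 - 11132*I*sqrt(3682)/14497)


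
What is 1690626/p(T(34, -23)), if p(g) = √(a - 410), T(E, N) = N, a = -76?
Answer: -281771*I*√6/9 ≈ -76688.0*I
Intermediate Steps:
p(g) = 9*I*√6 (p(g) = √(-76 - 410) = √(-486) = 9*I*√6)
1690626/p(T(34, -23)) = 1690626/((9*I*√6)) = 1690626*(-I*√6/54) = -281771*I*√6/9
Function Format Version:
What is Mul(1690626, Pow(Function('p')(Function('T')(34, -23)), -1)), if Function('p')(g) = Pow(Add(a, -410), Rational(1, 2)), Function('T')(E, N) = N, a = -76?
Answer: Mul(Rational(-281771, 9), I, Pow(6, Rational(1, 2))) ≈ Mul(-76688., I)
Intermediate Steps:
Function('p')(g) = Mul(9, I, Pow(6, Rational(1, 2))) (Function('p')(g) = Pow(Add(-76, -410), Rational(1, 2)) = Pow(-486, Rational(1, 2)) = Mul(9, I, Pow(6, Rational(1, 2))))
Mul(1690626, Pow(Function('p')(Function('T')(34, -23)), -1)) = Mul(1690626, Pow(Mul(9, I, Pow(6, Rational(1, 2))), -1)) = Mul(1690626, Mul(Rational(-1, 54), I, Pow(6, Rational(1, 2)))) = Mul(Rational(-281771, 9), I, Pow(6, Rational(1, 2)))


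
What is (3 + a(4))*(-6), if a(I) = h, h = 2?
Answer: -30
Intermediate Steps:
a(I) = 2
(3 + a(4))*(-6) = (3 + 2)*(-6) = 5*(-6) = -30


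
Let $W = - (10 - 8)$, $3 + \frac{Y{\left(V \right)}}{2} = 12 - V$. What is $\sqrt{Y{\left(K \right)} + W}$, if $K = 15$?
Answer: $i \sqrt{14} \approx 3.7417 i$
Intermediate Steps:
$Y{\left(V \right)} = 18 - 2 V$ ($Y{\left(V \right)} = -6 + 2 \left(12 - V\right) = -6 - \left(-24 + 2 V\right) = 18 - 2 V$)
$W = -2$ ($W = \left(-1\right) 2 = -2$)
$\sqrt{Y{\left(K \right)} + W} = \sqrt{\left(18 - 30\right) - 2} = \sqrt{-12 - 2} = \sqrt{-14} = i \sqrt{14}$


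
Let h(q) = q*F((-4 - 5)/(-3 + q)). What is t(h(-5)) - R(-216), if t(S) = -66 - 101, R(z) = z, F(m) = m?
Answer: 49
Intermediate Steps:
h(q) = -9*q/(-3 + q) (h(q) = q*((-4 - 5)/(-3 + q)) = q*(-9/(-3 + q)) = -9*q/(-3 + q))
t(S) = -167
t(h(-5)) - R(-216) = -167 - 1*(-216) = -167 + 216 = 49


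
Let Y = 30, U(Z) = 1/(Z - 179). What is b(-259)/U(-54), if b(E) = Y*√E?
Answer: -6990*I*√259 ≈ -1.1249e+5*I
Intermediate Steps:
U(Z) = 1/(-179 + Z)
b(E) = 30*√E
b(-259)/U(-54) = (30*√(-259))/(1/(-179 - 54)) = (30*(I*√259))/(1/(-233)) = (30*I*√259)/(-1/233) = (30*I*√259)*(-233) = -6990*I*√259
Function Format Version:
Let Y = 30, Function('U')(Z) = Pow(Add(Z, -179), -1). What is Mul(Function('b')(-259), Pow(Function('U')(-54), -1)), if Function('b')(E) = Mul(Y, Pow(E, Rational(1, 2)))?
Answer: Mul(-6990, I, Pow(259, Rational(1, 2))) ≈ Mul(-1.1249e+5, I)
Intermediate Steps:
Function('U')(Z) = Pow(Add(-179, Z), -1)
Function('b')(E) = Mul(30, Pow(E, Rational(1, 2)))
Mul(Function('b')(-259), Pow(Function('U')(-54), -1)) = Mul(Mul(30, Pow(-259, Rational(1, 2))), Pow(Pow(Add(-179, -54), -1), -1)) = Mul(Mul(30, Mul(I, Pow(259, Rational(1, 2)))), Pow(Pow(-233, -1), -1)) = Mul(Mul(30, I, Pow(259, Rational(1, 2))), Pow(Rational(-1, 233), -1)) = Mul(Mul(30, I, Pow(259, Rational(1, 2))), -233) = Mul(-6990, I, Pow(259, Rational(1, 2)))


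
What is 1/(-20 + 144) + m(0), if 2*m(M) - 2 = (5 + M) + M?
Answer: 435/124 ≈ 3.5081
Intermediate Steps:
m(M) = 7/2 + M (m(M) = 1 + ((5 + M) + M)/2 = 1 + (5 + 2*M)/2 = 1 + (5/2 + M) = 7/2 + M)
1/(-20 + 144) + m(0) = 1/(-20 + 144) + (7/2 + 0) = 1/124 + 7/2 = 435/124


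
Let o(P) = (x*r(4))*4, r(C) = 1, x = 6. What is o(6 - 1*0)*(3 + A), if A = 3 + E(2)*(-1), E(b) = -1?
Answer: 168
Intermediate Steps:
A = 4 (A = 3 - 1*(-1) = 3 + 1 = 4)
o(P) = 24 (o(P) = (6*1)*4 = 6*4 = 24)
o(6 - 1*0)*(3 + A) = 24*(3 + 4) = 24*7 = 168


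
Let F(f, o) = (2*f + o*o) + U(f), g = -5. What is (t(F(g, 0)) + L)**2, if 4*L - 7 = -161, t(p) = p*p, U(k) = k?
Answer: 139129/4 ≈ 34782.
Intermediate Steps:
F(f, o) = o**2 + 3*f (F(f, o) = (2*f + o*o) + f = (2*f + o**2) + f = (o**2 + 2*f) + f = o**2 + 3*f)
t(p) = p**2
L = -77/2 (L = 7/4 + (1/4)*(-161) = 7/4 - 161/4 = -77/2 ≈ -38.500)
(t(F(g, 0)) + L)**2 = ((0**2 + 3*(-5))**2 - 77/2)**2 = ((0 - 15)**2 - 77/2)**2 = ((-15)**2 - 77/2)**2 = (225 - 77/2)**2 = (373/2)**2 = 139129/4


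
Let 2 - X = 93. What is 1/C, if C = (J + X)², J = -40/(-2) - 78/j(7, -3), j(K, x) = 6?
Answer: 1/7056 ≈ 0.00014172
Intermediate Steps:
X = -91 (X = 2 - 1*93 = 2 - 93 = -91)
J = 7 (J = -40/(-2) - 78/6 = -40*(-½) - 78*⅙ = 20 - 13 = 7)
C = 7056 (C = (7 - 91)² = (-84)² = 7056)
1/C = 1/7056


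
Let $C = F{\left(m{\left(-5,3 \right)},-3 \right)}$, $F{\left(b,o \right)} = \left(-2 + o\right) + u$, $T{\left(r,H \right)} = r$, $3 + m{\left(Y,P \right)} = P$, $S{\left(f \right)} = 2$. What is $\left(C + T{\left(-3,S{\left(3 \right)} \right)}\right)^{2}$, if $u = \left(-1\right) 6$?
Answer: $196$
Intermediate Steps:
$m{\left(Y,P \right)} = -3 + P$
$u = -6$
$F{\left(b,o \right)} = -8 + o$ ($F{\left(b,o \right)} = \left(-2 + o\right) - 6 = -8 + o$)
$C = -11$ ($C = -8 - 3 = -11$)
$\left(C + T{\left(-3,S{\left(3 \right)} \right)}\right)^{2} = \left(-11 - 3\right)^{2} = \left(-14\right)^{2} = 196$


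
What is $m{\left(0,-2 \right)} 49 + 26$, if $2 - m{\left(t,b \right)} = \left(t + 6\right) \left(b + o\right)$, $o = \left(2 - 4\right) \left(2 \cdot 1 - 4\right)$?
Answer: $-464$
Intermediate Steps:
$o = 4$ ($o = - 2 \left(2 - 4\right) = \left(-2\right) \left(-2\right) = 4$)
$m{\left(t,b \right)} = 2 - \left(4 + b\right) \left(6 + t\right)$ ($m{\left(t,b \right)} = 2 - \left(t + 6\right) \left(b + 4\right) = 2 - \left(6 + t\right) \left(4 + b\right) = 2 - \left(4 + b\right) \left(6 + t\right)$)
$m{\left(0,-2 \right)} 49 + 26 = \left(-22 - -12 - 0 - \left(-2\right) 0\right) 49 + 26 = \left(-22 + 12 + 0 + 0\right) 49 + 26 = \left(-10\right) 49 + 26 = -490 + 26 = -464$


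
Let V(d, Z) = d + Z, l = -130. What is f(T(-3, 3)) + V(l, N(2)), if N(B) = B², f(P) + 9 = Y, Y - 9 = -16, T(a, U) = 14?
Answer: -142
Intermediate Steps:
Y = -7 (Y = 9 - 16 = -7)
f(P) = -16 (f(P) = -9 - 7 = -16)
V(d, Z) = Z + d
f(T(-3, 3)) + V(l, N(2)) = -16 + (2² - 130) = -16 + (4 - 130) = -16 - 126 = -142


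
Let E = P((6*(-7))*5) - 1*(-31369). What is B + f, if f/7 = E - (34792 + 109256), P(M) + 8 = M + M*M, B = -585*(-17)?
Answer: -471634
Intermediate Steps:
B = 9945
P(M) = -8 + M + M² (P(M) = -8 + (M + M*M) = -8 + (M + M²) = -8 + M + M²)
E = 75251 (E = (-8 + (6*(-7))*5 + ((6*(-7))*5)²) - 1*(-31369) = (-8 - 42*5 + (-42*5)²) + 31369 = (-8 - 210 + (-210)²) + 31369 = (-8 - 210 + 44100) + 31369 = 43882 + 31369 = 75251)
f = -481579 (f = 7*(75251 - (34792 + 109256)) = 7*(75251 - 1*144048) = 7*(75251 - 144048) = 7*(-68797) = -481579)
B + f = 9945 - 481579 = -471634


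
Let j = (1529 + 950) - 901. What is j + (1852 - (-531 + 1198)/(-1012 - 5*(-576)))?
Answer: 6406573/1868 ≈ 3429.6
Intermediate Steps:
j = 1578 (j = 2479 - 901 = 1578)
j + (1852 - (-531 + 1198)/(-1012 - 5*(-576))) = 1578 + (1852 - (-531 + 1198)/(-1012 - 5*(-576))) = 1578 + (1852 - 667/(-1012 + 2880)) = 1578 + (1852 - 667/1868) = 1578 + 3458869/1868 = 6406573/1868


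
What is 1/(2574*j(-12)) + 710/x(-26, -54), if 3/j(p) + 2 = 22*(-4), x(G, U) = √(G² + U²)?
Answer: -5/429 + 355*√898/898 ≈ 11.835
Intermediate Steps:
j(p) = -1/30 (j(p) = 3/(-2 + 22*(-4)) = 3/(-2 - 88) = 3/(-90) = 3*(-1/90) = -1/30)
1/(2574*j(-12)) + 710/x(-26, -54) = 1/(2574*(-1/30)) + 710/(√((-26)² + (-54)²)) = (1/2574)*(-30) + 710/(√(676 + 2916)) = -5/429 + 710/(√3592) = -5/429 + 710/((2*√898)) = -5/429 + 710*(√898/1796) = -5/429 + 355*√898/898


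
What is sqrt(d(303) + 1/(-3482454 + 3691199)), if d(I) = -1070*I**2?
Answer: I*sqrt(4280566005999932005)/208745 ≈ 9911.4*I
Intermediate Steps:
sqrt(d(303) + 1/(-3482454 + 3691199)) = sqrt(-1070*303**2 + 1/(-3482454 + 3691199)) = sqrt(-1070*91809 + 1/208745) = sqrt(-98235630 + 1/208745) = sqrt(-20506196584349/208745) = I*sqrt(4280566005999932005)/208745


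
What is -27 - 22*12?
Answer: -291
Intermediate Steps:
-27 - 22*12 = -27 - 264 = -291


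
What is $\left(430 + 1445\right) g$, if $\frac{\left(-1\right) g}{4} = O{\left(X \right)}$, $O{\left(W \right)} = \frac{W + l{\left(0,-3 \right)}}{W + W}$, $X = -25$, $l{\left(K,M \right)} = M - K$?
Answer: $-4200$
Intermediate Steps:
$O{\left(W \right)} = \frac{-3 + W}{2 W}$ ($O{\left(W \right)} = \frac{W - 3}{W + W} = \frac{W + \left(-3 + 0\right)}{2 W} = \left(W - 3\right) \frac{1}{2 W} = \left(-3 + W\right) \frac{1}{2 W} = \frac{-3 + W}{2 W}$)
$g = - \frac{56}{25}$ ($g = - 4 \frac{-3 - 25}{2 \left(-25\right)} = - 4 \cdot \frac{1}{2} \left(- \frac{1}{25}\right) \left(-28\right) = \left(-4\right) \frac{14}{25} = - \frac{56}{25} \approx -2.24$)
$\left(430 + 1445\right) g = \left(430 + 1445\right) \left(- \frac{56}{25}\right) = 1875 \left(- \frac{56}{25}\right) = -4200$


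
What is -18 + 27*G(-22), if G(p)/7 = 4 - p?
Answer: 4896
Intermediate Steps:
G(p) = 28 - 7*p (G(p) = 7*(4 - p) = 28 - 7*p)
-18 + 27*G(-22) = -18 + 27*(28 - 7*(-22)) = -18 + 27*(28 + 154) = -18 + 27*182 = -18 + 4914 = 4896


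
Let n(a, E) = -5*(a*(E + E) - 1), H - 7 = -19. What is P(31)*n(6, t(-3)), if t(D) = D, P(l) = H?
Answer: -2220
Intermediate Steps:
H = -12 (H = 7 - 19 = -12)
P(l) = -12
n(a, E) = 5 - 10*E*a (n(a, E) = -5*(a*(2*E) - 1) = -5*(2*E*a - 1) = -5*(-1 + 2*E*a) = 5 - 10*E*a)
P(31)*n(6, t(-3)) = -12*(5 - 10*(-3)*6) = -12*(5 + 180) = -12*185 = -2220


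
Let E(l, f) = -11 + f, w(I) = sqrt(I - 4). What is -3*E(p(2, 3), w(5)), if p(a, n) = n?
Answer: 30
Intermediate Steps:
w(I) = sqrt(-4 + I)
-3*E(p(2, 3), w(5)) = -3*(-11 + sqrt(-4 + 5)) = -3*(-11 + sqrt(1)) = -3*(-11 + 1) = -3*(-10) = 30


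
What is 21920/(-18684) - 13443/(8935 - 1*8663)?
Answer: -64282813/1270512 ≈ -50.596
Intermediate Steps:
21920/(-18684) - 13443/(8935 - 1*8663) = 21920*(-1/18684) - 13443/(8935 - 8663) = -5480/4671 - 13443/272 = -64282813/1270512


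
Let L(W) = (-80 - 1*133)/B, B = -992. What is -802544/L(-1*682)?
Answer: -796123648/213 ≈ -3.7377e+6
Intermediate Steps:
L(W) = 213/992 (L(W) = (-80 - 1*133)/(-992) = (-80 - 133)*(-1/992) = -213*(-1/992) = 213/992)
-802544/L(-1*682) = -802544/213/992 = -802544*992/213 = -796123648/213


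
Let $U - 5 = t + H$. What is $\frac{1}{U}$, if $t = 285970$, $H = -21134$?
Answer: $\frac{1}{264841} \approx 3.7759 \cdot 10^{-6}$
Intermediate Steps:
$U = 264841$ ($U = 5 + \left(285970 - 21134\right) = 5 + 264836 = 264841$)
$\frac{1}{U} = \frac{1}{264841}$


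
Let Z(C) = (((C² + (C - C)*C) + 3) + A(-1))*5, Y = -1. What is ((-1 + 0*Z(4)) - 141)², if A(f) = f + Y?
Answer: 20164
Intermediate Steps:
A(f) = -1 + f (A(f) = f - 1 = -1 + f)
Z(C) = 5 + 5*C² (Z(C) = (((C² + (C - C)*C) + 3) + (-1 - 1))*5 = (((C² + 0*C) + 3) - 2)*5 = (((C² + 0) + 3) - 2)*5 = ((C² + 3) - 2)*5 = ((3 + C²) - 2)*5 = (1 + C²)*5 = 5 + 5*C²)
((-1 + 0*Z(4)) - 141)² = ((-1 + 0*(5 + 5*4²)) - 141)² = ((-1 + 0*(5 + 5*16)) - 141)² = ((-1 + 0*(5 + 80)) - 141)² = ((-1 + 0*85) - 141)² = ((-1 + 0) - 141)² = (-1 - 141)² = (-142)² = 20164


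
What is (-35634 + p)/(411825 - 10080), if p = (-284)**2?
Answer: 45022/401745 ≈ 0.11207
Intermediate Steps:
p = 80656
(-35634 + p)/(411825 - 10080) = (-35634 + 80656)/(411825 - 10080) = 45022/401745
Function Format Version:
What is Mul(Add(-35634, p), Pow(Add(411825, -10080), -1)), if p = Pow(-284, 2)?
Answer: Rational(45022, 401745) ≈ 0.11207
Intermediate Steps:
p = 80656
Mul(Add(-35634, p), Pow(Add(411825, -10080), -1)) = Mul(Add(-35634, 80656), Pow(Add(411825, -10080), -1)) = Mul(45022, Pow(401745, -1)) = Mul(45022, Rational(1, 401745)) = Rational(45022, 401745)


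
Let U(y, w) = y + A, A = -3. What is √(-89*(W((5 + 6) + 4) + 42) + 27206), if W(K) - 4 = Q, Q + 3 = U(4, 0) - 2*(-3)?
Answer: 2*√5689 ≈ 150.85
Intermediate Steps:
U(y, w) = -3 + y (U(y, w) = y - 3 = -3 + y)
Q = 4 (Q = -3 + ((-3 + 4) - 2*(-3)) = -3 + (1 + 6) = -3 + 7 = 4)
W(K) = 8 (W(K) = 4 + 4 = 8)
√(-89*(W((5 + 6) + 4) + 42) + 27206) = √(-89*(8 + 42) + 27206) = √(-89*50 + 27206) = √(-4450 + 27206) = √22756 = 2*√5689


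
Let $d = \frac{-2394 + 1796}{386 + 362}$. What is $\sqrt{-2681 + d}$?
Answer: $\frac{i \sqrt{375119382}}{374} \approx 51.786 i$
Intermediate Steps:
$d = - \frac{299}{374}$ ($d = - \frac{598}{748} = \left(-598\right) \frac{1}{748} = - \frac{299}{374} \approx -0.79947$)
$\sqrt{-2681 + d} = \sqrt{-2681 - \frac{299}{374}} = \sqrt{- \frac{1002993}{374}} = \frac{i \sqrt{375119382}}{374}$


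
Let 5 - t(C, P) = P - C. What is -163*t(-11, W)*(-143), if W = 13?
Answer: -442871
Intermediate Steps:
t(C, P) = 5 + C - P (t(C, P) = 5 - (P - C) = 5 + (C - P) = 5 + C - P)
-163*t(-11, W)*(-143) = -163*(5 - 11 - 1*13)*(-143) = -163*(5 - 11 - 13)*(-143) = -163*(-19)*(-143) = 3097*(-143) = -442871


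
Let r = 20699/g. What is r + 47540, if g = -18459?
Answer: 125360023/2637 ≈ 47539.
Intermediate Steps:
r = -2957/2637 (r = 20699/(-18459) = 20699*(-1/18459) = -2957/2637 ≈ -1.1213)
r + 47540 = -2957/2637 + 47540 = 125360023/2637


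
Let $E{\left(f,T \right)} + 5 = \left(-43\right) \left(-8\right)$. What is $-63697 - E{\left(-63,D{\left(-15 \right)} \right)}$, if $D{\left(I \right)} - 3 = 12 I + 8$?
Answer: $-64036$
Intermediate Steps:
$D{\left(I \right)} = 11 + 12 I$ ($D{\left(I \right)} = 3 + \left(12 I + 8\right) = 3 + \left(8 + 12 I\right) = 11 + 12 I$)
$E{\left(f,T \right)} = 339$ ($E{\left(f,T \right)} = -5 - -344 = -5 + 344 = 339$)
$-63697 - E{\left(-63,D{\left(-15 \right)} \right)} = -63697 - 339 = -64036$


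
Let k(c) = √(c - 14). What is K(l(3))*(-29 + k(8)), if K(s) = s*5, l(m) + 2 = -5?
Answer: 1015 - 35*I*√6 ≈ 1015.0 - 85.732*I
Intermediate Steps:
l(m) = -7 (l(m) = -2 - 5 = -7)
K(s) = 5*s
k(c) = √(-14 + c)
K(l(3))*(-29 + k(8)) = (5*(-7))*(-29 + √(-14 + 8)) = -35*(-29 + √(-6)) = -35*(-29 + I*√6) = 1015 - 35*I*√6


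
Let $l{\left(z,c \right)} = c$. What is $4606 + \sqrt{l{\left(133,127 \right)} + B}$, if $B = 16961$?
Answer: $4606 + 8 \sqrt{267} \approx 4736.7$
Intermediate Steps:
$4606 + \sqrt{l{\left(133,127 \right)} + B} = 4606 + \sqrt{127 + 16961} = 4606 + \sqrt{17088} = 4606 + 8 \sqrt{267}$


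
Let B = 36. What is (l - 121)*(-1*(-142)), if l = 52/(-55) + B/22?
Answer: -939614/55 ≈ -17084.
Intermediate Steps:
l = 38/55 (l = 52/(-55) + 36/22 = 52*(-1/55) + 36*(1/22) = -52/55 + 18/11 = 38/55 ≈ 0.69091)
(l - 121)*(-1*(-142)) = (38/55 - 121)*(-1*(-142)) = -6617/55*142 = -939614/55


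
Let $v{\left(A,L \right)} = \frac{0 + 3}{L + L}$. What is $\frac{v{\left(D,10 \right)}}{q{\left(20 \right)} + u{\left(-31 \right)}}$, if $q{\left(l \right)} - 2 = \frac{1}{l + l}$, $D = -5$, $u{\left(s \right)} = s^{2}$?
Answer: $\frac{6}{38521} \approx 0.00015576$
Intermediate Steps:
$q{\left(l \right)} = 2 + \frac{1}{2 l}$ ($q{\left(l \right)} = 2 + \frac{1}{l + l} = 2 + \frac{1}{2 l}$)
$v{\left(A,L \right)} = \frac{3}{2 L}$
$\frac{v{\left(D,10 \right)}}{q{\left(20 \right)} + u{\left(-31 \right)}} = \frac{\frac{3}{2} \cdot \frac{1}{10}}{\left(2 + \frac{1}{2 \cdot 20}\right) + \left(-31\right)^{2}} = \frac{\frac{3}{2} \cdot \frac{1}{10}}{\left(2 + \frac{1}{2} \cdot \frac{1}{20}\right) + 961} = \frac{1}{\left(2 + \frac{1}{40}\right) + 961} \cdot \frac{3}{20} = \frac{1}{\frac{81}{40} + 961} \cdot \frac{3}{20} = \frac{1}{\frac{38521}{40}} \cdot \frac{3}{20} = \frac{40}{38521} \cdot \frac{3}{20} = \frac{6}{38521}$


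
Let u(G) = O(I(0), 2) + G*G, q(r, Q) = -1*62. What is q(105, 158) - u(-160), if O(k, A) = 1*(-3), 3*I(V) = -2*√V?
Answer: -25659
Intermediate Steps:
I(V) = -2*√V/3 (I(V) = (-2*√V)/3 = -2*√V/3)
q(r, Q) = -62
O(k, A) = -3
u(G) = -3 + G² (u(G) = -3 + G*G = -3 + G²)
q(105, 158) - u(-160) = -62 - (-3 + (-160)²) = -62 - (-3 + 25600) = -62 - 1*25597 = -62 - 25597 = -25659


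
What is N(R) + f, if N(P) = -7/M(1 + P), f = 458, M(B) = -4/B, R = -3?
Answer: 909/2 ≈ 454.50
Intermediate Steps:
N(P) = 7/4 + 7*P/4 (N(P) = -(-7/4 - 7*P/4) = -7*(-¼ - P/4) = 7/4 + 7*P/4)
N(R) + f = (7/4 + (7/4)*(-3)) + 458 = (7/4 - 21/4) + 458 = -7/2 + 458 = 909/2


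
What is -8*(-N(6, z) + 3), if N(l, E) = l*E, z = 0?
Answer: -24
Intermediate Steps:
N(l, E) = E*l
-8*(-N(6, z) + 3) = -8*(-0*6 + 3) = -8*(-1*0 + 3) = -8*(0 + 3) = -8*3 = -24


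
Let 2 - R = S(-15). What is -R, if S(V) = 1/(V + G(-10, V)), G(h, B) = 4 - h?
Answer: -3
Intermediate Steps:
S(V) = 1/(14 + V) (S(V) = 1/(V + (4 - 1*(-10))) = 1/(V + (4 + 10)) = 1/(V + 14) = 1/(14 + V))
R = 3 (R = 2 - 1/(14 - 15) = 2 - 1/(-1) = 2 - 1*(-1) = 2 + 1 = 3)
-R = -1*3 = -3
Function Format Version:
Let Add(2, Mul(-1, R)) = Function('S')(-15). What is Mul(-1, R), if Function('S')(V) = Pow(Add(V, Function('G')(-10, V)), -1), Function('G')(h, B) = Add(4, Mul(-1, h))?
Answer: -3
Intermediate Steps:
Function('S')(V) = Pow(Add(14, V), -1) (Function('S')(V) = Pow(Add(V, Add(4, Mul(-1, -10))), -1) = Pow(Add(V, Add(4, 10)), -1) = Pow(Add(V, 14), -1) = Pow(Add(14, V), -1))
R = 3 (R = Add(2, Mul(-1, Pow(Add(14, -15), -1))) = Add(2, Mul(-1, Pow(-1, -1))) = Add(2, Mul(-1, -1)) = Add(2, 1) = 3)
Mul(-1, R) = Mul(-1, 3) = -3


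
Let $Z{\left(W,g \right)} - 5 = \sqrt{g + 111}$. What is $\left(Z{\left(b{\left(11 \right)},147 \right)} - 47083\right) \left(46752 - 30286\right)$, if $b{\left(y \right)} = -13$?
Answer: $-775186348 + 16466 \sqrt{258} \approx -7.7492 \cdot 10^{8}$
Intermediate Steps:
$Z{\left(W,g \right)} = 5 + \sqrt{111 + g}$ ($Z{\left(W,g \right)} = 5 + \sqrt{g + 111} = 5 + \sqrt{111 + g}$)
$\left(Z{\left(b{\left(11 \right)},147 \right)} - 47083\right) \left(46752 - 30286\right) = \left(\left(5 + \sqrt{111 + 147}\right) - 47083\right) \left(46752 - 30286\right) = \left(\left(5 + \sqrt{258}\right) - 47083\right) 16466 = \left(-47078 + \sqrt{258}\right) 16466 = -775186348 + 16466 \sqrt{258}$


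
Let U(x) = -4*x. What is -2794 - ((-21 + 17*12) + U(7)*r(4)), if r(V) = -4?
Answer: -3089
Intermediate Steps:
-2794 - ((-21 + 17*12) + U(7)*r(4)) = -2794 - ((-21 + 17*12) - 4*7*(-4)) = -2794 - ((-21 + 204) - 28*(-4)) = -2794 - (183 + 112) = -2794 - 1*295 = -2794 - 295 = -3089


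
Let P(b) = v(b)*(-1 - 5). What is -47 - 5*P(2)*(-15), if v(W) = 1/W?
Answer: -272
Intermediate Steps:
v(W) = 1/W
P(b) = -6/b (P(b) = (-1 - 5)/b = -6/b)
-47 - 5*P(2)*(-15) = -47 - (-30)/2*(-15) = -47 - 5*(-3)*(-15) = -47 + 15*(-15) = -47 - 225 = -272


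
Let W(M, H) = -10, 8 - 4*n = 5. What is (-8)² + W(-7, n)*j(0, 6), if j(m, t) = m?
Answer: 64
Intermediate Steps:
n = ¾ (n = 2 - ¼*5 = 2 - 5/4 = ¾ ≈ 0.75000)
(-8)² + W(-7, n)*j(0, 6) = (-8)² - 10*0 = 64 + 0 = 64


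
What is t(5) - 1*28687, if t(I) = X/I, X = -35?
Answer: -28694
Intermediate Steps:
t(I) = -35/I
t(5) - 1*28687 = -35/5 - 1*28687 = -35*⅕ - 28687 = -7 - 28687 = -28694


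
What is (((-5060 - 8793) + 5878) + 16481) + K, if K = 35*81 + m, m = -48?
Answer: 11293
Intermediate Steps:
K = 2787 (K = 35*81 - 48 = 2835 - 48 = 2787)
(((-5060 - 8793) + 5878) + 16481) + K = (((-5060 - 8793) + 5878) + 16481) + 2787 = ((-13853 + 5878) + 16481) + 2787 = (-7975 + 16481) + 2787 = 8506 + 2787 = 11293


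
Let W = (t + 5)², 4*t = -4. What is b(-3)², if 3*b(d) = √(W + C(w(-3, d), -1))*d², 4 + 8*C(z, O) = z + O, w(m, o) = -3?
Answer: 135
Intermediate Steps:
t = -1 (t = (¼)*(-4) = -1)
C(z, O) = -½ + O/8 + z/8 (C(z, O) = -½ + (z + O)/8 = -½ + (O + z)/8 = -½ + (O/8 + z/8) = -½ + O/8 + z/8)
W = 16 (W = (-1 + 5)² = 4² = 16)
b(d) = √15*d²/3 (b(d) = (√(16 + (-½ + (⅛)*(-1) + (⅛)*(-3)))*d²)/3 = (√(16 + (-½ - ⅛ - 3/8))*d²)/3 = (√(16 - 1)*d²)/3 = (√15*d²)/3 = √15*d²/3)
b(-3)² = ((⅓)*√15*(-3)²)² = ((⅓)*√15*9)² = (3*√15)² = 135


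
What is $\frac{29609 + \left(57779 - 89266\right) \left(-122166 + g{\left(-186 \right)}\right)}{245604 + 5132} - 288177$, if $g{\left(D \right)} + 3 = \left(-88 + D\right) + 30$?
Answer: $- \frac{17100475133}{62684} \approx -2.728 \cdot 10^{5}$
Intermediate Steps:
$g{\left(D \right)} = -61 + D$ ($g{\left(D \right)} = -3 + \left(\left(-88 + D\right) + 30\right) = -3 + \left(-58 + D\right) = -61 + D$)
$\frac{29609 + \left(57779 - 89266\right) \left(-122166 + g{\left(-186 \right)}\right)}{245604 + 5132} - 288177 = \frac{29609 + \left(57779 - 89266\right) \left(-122166 - 247\right)}{245604 + 5132} - 288177 = \frac{29609 - 31487 \left(-122166 - 247\right)}{250736} - 288177 = \left(29609 - -3854418131\right) \frac{1}{250736} - 288177 = \left(29609 + 3854418131\right) \frac{1}{250736} - 288177 = 3854447740 \cdot \frac{1}{250736} - 288177 = \frac{963611935}{62684} - 288177 = - \frac{17100475133}{62684}$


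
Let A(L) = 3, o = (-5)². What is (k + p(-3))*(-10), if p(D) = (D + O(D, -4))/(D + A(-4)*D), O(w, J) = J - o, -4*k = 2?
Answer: -65/3 ≈ -21.667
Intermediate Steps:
k = -½ (k = -¼*2 = -½ ≈ -0.50000)
o = 25
O(w, J) = -25 + J (O(w, J) = J - 1*25 = J - 25 = -25 + J)
p(D) = (-29 + D)/(4*D) (p(D) = (D + (-25 - 4))/(D + 3*D) = (D - 29)/((4*D)) = (-29 + D)*(1/(4*D)) = (-29 + D)/(4*D))
(k + p(-3))*(-10) = (-½ + (¼)*(-29 - 3)/(-3))*(-10) = (-½ + (¼)*(-⅓)*(-32))*(-10) = (-½ + 8/3)*(-10) = (13/6)*(-10) = -65/3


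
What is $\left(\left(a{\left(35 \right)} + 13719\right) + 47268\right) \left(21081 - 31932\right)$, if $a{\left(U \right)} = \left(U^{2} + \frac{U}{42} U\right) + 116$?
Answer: $- \frac{1353275231}{2} \approx -6.7664 \cdot 10^{8}$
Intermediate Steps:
$a{\left(U \right)} = 116 + \frac{43 U^{2}}{42}$ ($a{\left(U \right)} = \left(U^{2} + U \frac{1}{42} U\right) + 116 = \left(U^{2} + \frac{U}{42} U\right) + 116 = \left(U^{2} + \frac{U^{2}}{42}\right) + 116 = \frac{43 U^{2}}{42} + 116 = 116 + \frac{43 U^{2}}{42}$)
$\left(\left(a{\left(35 \right)} + 13719\right) + 47268\right) \left(21081 - 31932\right) = \left(\left(\left(116 + \frac{43 \cdot 35^{2}}{42}\right) + 13719\right) + 47268\right) \left(21081 - 31932\right) = \left(\left(\left(116 + \frac{43}{42} \cdot 1225\right) + 13719\right) + 47268\right) \left(-10851\right) = \left(\left(\left(116 + \frac{7525}{6}\right) + 13719\right) + 47268\right) \left(-10851\right) = \left(\left(\frac{8221}{6} + 13719\right) + 47268\right) \left(-10851\right) = \left(\frac{90535}{6} + 47268\right) \left(-10851\right) = \frac{374143}{6} \left(-10851\right) = - \frac{1353275231}{2}$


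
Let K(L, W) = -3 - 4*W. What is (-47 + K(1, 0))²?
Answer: 2500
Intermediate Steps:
(-47 + K(1, 0))² = (-47 + (-3 - 4*0))² = (-47 + (-3 + 0))² = (-47 - 3)² = (-50)² = 2500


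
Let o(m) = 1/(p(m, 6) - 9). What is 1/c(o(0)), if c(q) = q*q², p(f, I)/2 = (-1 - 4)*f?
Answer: -729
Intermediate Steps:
p(f, I) = -10*f (p(f, I) = 2*((-1 - 4)*f) = 2*(-5*f) = -10*f)
o(m) = 1/(-9 - 10*m) (o(m) = 1/(-10*m - 9) = 1/(-9 - 10*m))
c(q) = q³
1/c(o(0)) = 1/((-1/(9 + 10*0))³) = 1/((-1/(9 + 0))³) = 1/((-1/9)³) = 1/((-1*⅑)³) = 1/((-⅑)³) = 1/(-1/729) = -729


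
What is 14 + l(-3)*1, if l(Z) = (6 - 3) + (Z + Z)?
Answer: 11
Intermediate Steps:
l(Z) = 3 + 2*Z
14 + l(-3)*1 = 14 + (3 + 2*(-3))*1 = 14 + (3 - 6)*1 = 14 - 3*1 = 14 - 3 = 11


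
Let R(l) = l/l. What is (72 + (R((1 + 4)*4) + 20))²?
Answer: 8649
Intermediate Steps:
R(l) = 1
(72 + (R((1 + 4)*4) + 20))² = (72 + (1 + 20))² = (72 + 21)² = 93² = 8649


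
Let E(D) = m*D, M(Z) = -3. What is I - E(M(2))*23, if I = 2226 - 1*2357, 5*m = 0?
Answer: -131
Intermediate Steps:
m = 0 (m = (⅕)*0 = 0)
I = -131 (I = 2226 - 2357 = -131)
E(D) = 0 (E(D) = 0*D = 0)
I - E(M(2))*23 = -131 - 0*23 = -131 - 1*0 = -131 + 0 = -131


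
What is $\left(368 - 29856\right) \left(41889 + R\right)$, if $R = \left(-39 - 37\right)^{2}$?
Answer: $-1405545520$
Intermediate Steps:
$R = 5776$ ($R = \left(-76\right)^{2} = 5776$)
$\left(368 - 29856\right) \left(41889 + R\right) = \left(368 - 29856\right) \left(41889 + 5776\right) = \left(-29488\right) 47665 = -1405545520$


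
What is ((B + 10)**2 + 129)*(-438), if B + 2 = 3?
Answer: -109500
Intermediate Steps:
B = 1 (B = -2 + 3 = 1)
((B + 10)**2 + 129)*(-438) = ((1 + 10)**2 + 129)*(-438) = (11**2 + 129)*(-438) = (121 + 129)*(-438) = 250*(-438) = -109500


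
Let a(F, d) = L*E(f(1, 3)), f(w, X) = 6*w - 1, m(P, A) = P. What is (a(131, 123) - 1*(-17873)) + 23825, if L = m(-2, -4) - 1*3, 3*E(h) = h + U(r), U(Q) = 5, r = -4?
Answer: 125044/3 ≈ 41681.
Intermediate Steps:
f(w, X) = -1 + 6*w
E(h) = 5/3 + h/3 (E(h) = (h + 5)/3 = (5 + h)/3 = 5/3 + h/3)
L = -5 (L = -2 - 1*3 = -2 - 3 = -5)
a(F, d) = -50/3 (a(F, d) = -5*(5/3 + (-1 + 6*1)/3) = -5*(5/3 + (-1 + 6)/3) = -5*(5/3 + (⅓)*5) = -5*(5/3 + 5/3) = -5*10/3 = -50/3)
(a(131, 123) - 1*(-17873)) + 23825 = (-50/3 - 1*(-17873)) + 23825 = (-50/3 + 17873) + 23825 = 53569/3 + 23825 = 125044/3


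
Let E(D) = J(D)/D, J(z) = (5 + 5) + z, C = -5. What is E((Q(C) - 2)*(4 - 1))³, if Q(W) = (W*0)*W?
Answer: -8/27 ≈ -0.29630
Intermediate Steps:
J(z) = 10 + z
Q(W) = 0 (Q(W) = 0*W = 0)
E(D) = (10 + D)/D
E((Q(C) - 2)*(4 - 1))³ = ((10 + (0 - 2)*(4 - 1))/(((0 - 2)*(4 - 1))))³ = ((10 - 2*3)/((-2*3)))³ = ((10 - 6)/(-6))³ = (-⅙*4)³ = (-⅔)³ = -8/27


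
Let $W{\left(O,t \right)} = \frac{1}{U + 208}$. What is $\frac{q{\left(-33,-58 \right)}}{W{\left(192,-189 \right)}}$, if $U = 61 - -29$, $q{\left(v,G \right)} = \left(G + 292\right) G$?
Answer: $-4044456$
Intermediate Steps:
$q{\left(v,G \right)} = G \left(292 + G\right)$ ($q{\left(v,G \right)} = \left(292 + G\right) G = G \left(292 + G\right)$)
$U = 90$ ($U = 61 + 29 = 90$)
$W{\left(O,t \right)} = \frac{1}{298}$ ($W{\left(O,t \right)} = \frac{1}{90 + 208} = \frac{1}{298}$)
$\frac{q{\left(-33,-58 \right)}}{W{\left(192,-189 \right)}} = - 58 \left(292 - 58\right) \frac{1}{\frac{1}{298}} = \left(-58\right) 234 \cdot 298 = \left(-13572\right) 298 = -4044456$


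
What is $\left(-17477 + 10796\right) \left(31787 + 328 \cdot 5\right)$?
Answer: $-223325787$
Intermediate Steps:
$\left(-17477 + 10796\right) \left(31787 + 328 \cdot 5\right) = - 6681 \left(31787 + 1640\right) = \left(-6681\right) 33427 = -223325787$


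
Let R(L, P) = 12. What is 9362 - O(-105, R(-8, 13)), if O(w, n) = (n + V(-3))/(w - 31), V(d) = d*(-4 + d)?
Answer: 1273265/136 ≈ 9362.3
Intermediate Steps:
O(w, n) = (21 + n)/(-31 + w) (O(w, n) = (n - 3*(-4 - 3))/(w - 31) = (n - 3*(-7))/(-31 + w) = (n + 21)/(-31 + w) = (21 + n)/(-31 + w))
9362 - O(-105, R(-8, 13)) = 9362 - (21 + 12)/(-31 - 105) = 9362 - 33/(-136) = 9362 - (-1)*33/136 = 9362 - 1*(-33/136) = 9362 + 33/136 = 1273265/136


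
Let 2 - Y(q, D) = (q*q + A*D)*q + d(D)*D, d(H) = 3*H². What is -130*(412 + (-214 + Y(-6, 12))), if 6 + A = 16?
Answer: 526240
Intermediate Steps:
A = 10 (A = -6 + 16 = 10)
Y(q, D) = 2 - 3*D³ - q*(q² + 10*D) (Y(q, D) = 2 - ((q*q + 10*D)*q + (3*D²)*D) = 2 - ((q² + 10*D)*q + 3*D³) = 2 - (q*(q² + 10*D) + 3*D³) = 2 - (3*D³ + q*(q² + 10*D)) = 2 + (-3*D³ - q*(q² + 10*D)) = 2 - 3*D³ - q*(q² + 10*D))
-130*(412 + (-214 + Y(-6, 12))) = -130*(412 + (-214 + (2 - 1*(-6)³ - 3*12³ - 10*12*(-6)))) = -130*(412 + (-214 + (2 - 1*(-216) - 3*1728 + 720))) = -130*(412 + (-214 + (2 + 216 - 5184 + 720))) = -130*(412 + (-214 - 4246)) = -130*(412 - 4460) = -130*(-4048) = 526240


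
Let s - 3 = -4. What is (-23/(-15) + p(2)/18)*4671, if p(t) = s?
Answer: 69027/10 ≈ 6902.7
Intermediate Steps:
s = -1 (s = 3 - 4 = -1)
p(t) = -1
(-23/(-15) + p(2)/18)*4671 = (-23/(-15) - 1/18)*4671 = (-23*(-1/15) - 1*1/18)*4671 = (23/15 - 1/18)*4671 = (133/90)*4671 = 69027/10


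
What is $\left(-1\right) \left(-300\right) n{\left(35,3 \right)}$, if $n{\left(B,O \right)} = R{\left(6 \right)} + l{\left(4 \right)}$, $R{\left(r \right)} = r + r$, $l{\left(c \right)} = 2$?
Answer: $4200$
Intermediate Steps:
$R{\left(r \right)} = 2 r$
$n{\left(B,O \right)} = 14$ ($n{\left(B,O \right)} = 2 \cdot 6 + 2 = 12 + 2 = 14$)
$\left(-1\right) \left(-300\right) n{\left(35,3 \right)} = \left(-1\right) \left(-300\right) 14 = 300 \cdot 14 = 4200$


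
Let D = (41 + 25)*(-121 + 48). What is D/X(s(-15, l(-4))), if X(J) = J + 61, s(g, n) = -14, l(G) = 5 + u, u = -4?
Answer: -4818/47 ≈ -102.51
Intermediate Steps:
l(G) = 1 (l(G) = 5 - 4 = 1)
D = -4818 (D = 66*(-73) = -4818)
X(J) = 61 + J
D/X(s(-15, l(-4))) = -4818/(61 - 14) = -4818/47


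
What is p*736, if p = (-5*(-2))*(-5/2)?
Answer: -18400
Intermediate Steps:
p = -25 (p = 10*(-5*½) = 10*(-5/2) = -25)
p*736 = -25*736 = -18400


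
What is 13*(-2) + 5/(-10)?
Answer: -53/2 ≈ -26.500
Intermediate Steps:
13*(-2) + 5/(-10) = -26 + 5*(-⅒) = -26 - ½ = -53/2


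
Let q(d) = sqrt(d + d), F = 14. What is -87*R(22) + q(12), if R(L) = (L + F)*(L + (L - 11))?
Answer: -103356 + 2*sqrt(6) ≈ -1.0335e+5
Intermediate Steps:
q(d) = sqrt(2)*sqrt(d) (q(d) = sqrt(2*d) = sqrt(2)*sqrt(d))
R(L) = (-11 + 2*L)*(14 + L) (R(L) = (L + 14)*(L + (L - 11)) = (14 + L)*(L + (-11 + L)) = (14 + L)*(-11 + 2*L) = (-11 + 2*L)*(14 + L))
-87*R(22) + q(12) = -87*(-154 + 2*22**2 + 17*22) + sqrt(2)*sqrt(12) = -87*(-154 + 2*484 + 374) + sqrt(2)*(2*sqrt(3)) = -87*(-154 + 968 + 374) + 2*sqrt(6) = -87*1188 + 2*sqrt(6) = -103356 + 2*sqrt(6)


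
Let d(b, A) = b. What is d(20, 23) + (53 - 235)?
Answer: -162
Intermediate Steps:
d(20, 23) + (53 - 235) = 20 + (53 - 235) = 20 - 182 = -162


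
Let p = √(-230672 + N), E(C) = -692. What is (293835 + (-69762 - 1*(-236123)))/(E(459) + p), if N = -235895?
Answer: -318455632/945431 - 460196*I*√466567/945431 ≈ -336.84 - 332.48*I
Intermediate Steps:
p = I*√466567 (p = √(-230672 - 235895) = √(-466567) = I*√466567 ≈ 683.06*I)
(293835 + (-69762 - 1*(-236123)))/(E(459) + p) = (293835 + (-69762 - 1*(-236123)))/(-692 + I*√466567) = (293835 + (-69762 + 236123))/(-692 + I*√466567) = (293835 + 166361)/(-692 + I*√466567) = 460196/(-692 + I*√466567)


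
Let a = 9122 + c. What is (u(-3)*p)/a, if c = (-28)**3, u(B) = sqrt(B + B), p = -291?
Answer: 291*I*sqrt(6)/12830 ≈ 0.055557*I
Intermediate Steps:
u(B) = sqrt(2)*sqrt(B) (u(B) = sqrt(2*B) = sqrt(2)*sqrt(B))
c = -21952
a = -12830 (a = 9122 - 21952 = -12830)
(u(-3)*p)/a = ((sqrt(2)*sqrt(-3))*(-291))/(-12830) = ((sqrt(2)*(I*sqrt(3)))*(-291))*(-1/12830) = ((I*sqrt(6))*(-291))*(-1/12830) = -291*I*sqrt(6)*(-1/12830) = 291*I*sqrt(6)/12830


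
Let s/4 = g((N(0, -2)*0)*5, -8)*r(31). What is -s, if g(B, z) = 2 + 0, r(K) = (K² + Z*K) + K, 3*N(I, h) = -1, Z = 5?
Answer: -9176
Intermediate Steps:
N(I, h) = -⅓ (N(I, h) = (⅓)*(-1) = -⅓)
r(K) = K² + 6*K (r(K) = (K² + 5*K) + K = K² + 6*K)
g(B, z) = 2
s = 9176 (s = 4*(2*(31*(6 + 31))) = 4*(2*(31*37)) = 4*(2*1147) = 4*2294 = 9176)
-s = -1*9176 = -9176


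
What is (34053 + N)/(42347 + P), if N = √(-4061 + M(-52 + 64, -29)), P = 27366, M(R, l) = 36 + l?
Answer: 34053/69713 + I*√4054/69713 ≈ 0.48847 + 0.00091333*I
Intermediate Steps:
N = I*√4054 (N = √(-4061 + (36 - 29)) = √(-4061 + 7) = √(-4054) = I*√4054 ≈ 63.671*I)
(34053 + N)/(42347 + P) = (34053 + I*√4054)/(42347 + 27366) = (34053 + I*√4054)/69713 = (34053 + I*√4054)*(1/69713) = 34053/69713 + I*√4054/69713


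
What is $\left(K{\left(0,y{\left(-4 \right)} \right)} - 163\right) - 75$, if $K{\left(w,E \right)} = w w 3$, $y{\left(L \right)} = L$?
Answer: $-238$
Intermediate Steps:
$K{\left(w,E \right)} = 3 w^{2}$ ($K{\left(w,E \right)} = w^{2} \cdot 3 = 3 w^{2}$)
$\left(K{\left(0,y{\left(-4 \right)} \right)} - 163\right) - 75 = \left(3 \cdot 0^{2} - 163\right) - 75 = \left(3 \cdot 0 - 163\right) - 75 = \left(0 - 163\right) - 75 = -163 - 75 = -238$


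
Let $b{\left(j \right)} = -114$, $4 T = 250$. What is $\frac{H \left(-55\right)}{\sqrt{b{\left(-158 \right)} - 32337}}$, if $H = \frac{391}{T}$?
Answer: $\frac{8602 i \sqrt{32451}}{811275} \approx 1.9101 i$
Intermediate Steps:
$T = \frac{125}{2}$ ($T = \frac{1}{4} \cdot 250 = \frac{125}{2} \approx 62.5$)
$H = \frac{782}{125}$ ($H = \frac{391}{\frac{125}{2}} = 391 \cdot \frac{2}{125} = \frac{782}{125} \approx 6.256$)
$\frac{H \left(-55\right)}{\sqrt{b{\left(-158 \right)} - 32337}} = \frac{\frac{782}{125} \left(-55\right)}{\sqrt{-114 - 32337}} = - \frac{8602}{25 \sqrt{-32451}} = - \frac{8602}{25 i \sqrt{32451}} = - \frac{8602 \left(- \frac{i \sqrt{32451}}{32451}\right)}{25} = \frac{8602 i \sqrt{32451}}{811275}$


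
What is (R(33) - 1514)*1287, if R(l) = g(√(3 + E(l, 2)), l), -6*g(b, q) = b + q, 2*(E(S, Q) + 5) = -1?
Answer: -3911193/2 - 429*I*√10/4 ≈ -1.9556e+6 - 339.15*I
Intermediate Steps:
E(S, Q) = -11/2 (E(S, Q) = -5 + (½)*(-1) = -5 - ½ = -11/2)
g(b, q) = -b/6 - q/6 (g(b, q) = -(b + q)/6 = -b/6 - q/6)
R(l) = -l/6 - I*√10/12 (R(l) = -√(3 - 11/2)/6 - l/6 = -I*√10/12 - l/6 = -l/6 - I*√10/12)
(R(33) - 1514)*1287 = ((-⅙*33 - I*√10/12) - 1514)*1287 = ((-11/2 - I*√10/12) - 1514)*1287 = (-3039/2 - I*√10/12)*1287 = -3911193/2 - 429*I*√10/4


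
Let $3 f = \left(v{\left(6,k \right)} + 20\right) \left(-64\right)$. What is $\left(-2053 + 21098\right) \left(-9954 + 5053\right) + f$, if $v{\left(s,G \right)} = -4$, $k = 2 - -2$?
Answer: $- \frac{280019659}{3} \approx -9.334 \cdot 10^{7}$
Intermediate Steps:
$k = 4$ ($k = 2 + 2 = 4$)
$f = - \frac{1024}{3}$ ($f = \frac{\left(-4 + 20\right) \left(-64\right)}{3} = \frac{16 \left(-64\right)}{3} = \frac{1}{3} \left(-1024\right) = - \frac{1024}{3} \approx -341.33$)
$\left(-2053 + 21098\right) \left(-9954 + 5053\right) + f = \left(-2053 + 21098\right) \left(-9954 + 5053\right) - \frac{1024}{3} = 19045 \left(-4901\right) - \frac{1024}{3} = -93339545 - \frac{1024}{3} = - \frac{280019659}{3}$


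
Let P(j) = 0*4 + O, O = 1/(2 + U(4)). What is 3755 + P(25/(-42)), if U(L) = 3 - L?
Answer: 3756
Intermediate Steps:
O = 1 (O = 1/(2 + (3 - 1*4)) = 1/(2 + (3 - 4)) = 1/(2 - 1) = 1/1 = 1)
P(j) = 1 (P(j) = 0*4 + 1 = 0 + 1 = 1)
3755 + P(25/(-42)) = 3755 + 1 = 3756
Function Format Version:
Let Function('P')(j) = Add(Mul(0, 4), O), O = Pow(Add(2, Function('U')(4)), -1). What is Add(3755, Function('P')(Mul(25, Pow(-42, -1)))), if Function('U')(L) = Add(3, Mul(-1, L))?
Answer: 3756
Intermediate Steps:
O = 1 (O = Pow(Add(2, Add(3, Mul(-1, 4))), -1) = Pow(Add(2, Add(3, -4)), -1) = Pow(Add(2, -1), -1) = Pow(1, -1) = 1)
Function('P')(j) = 1 (Function('P')(j) = Add(Mul(0, 4), 1) = Add(0, 1) = 1)
Add(3755, Function('P')(Mul(25, Pow(-42, -1)))) = Add(3755, 1) = 3756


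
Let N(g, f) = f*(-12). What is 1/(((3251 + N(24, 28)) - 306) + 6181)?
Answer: 1/8790 ≈ 0.00011377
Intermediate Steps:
N(g, f) = -12*f
1/(((3251 + N(24, 28)) - 306) + 6181) = 1/(((3251 - 12*28) - 306) + 6181) = 1/(((3251 - 336) - 306) + 6181) = 1/((2915 - 306) + 6181) = 1/(2609 + 6181) = 1/8790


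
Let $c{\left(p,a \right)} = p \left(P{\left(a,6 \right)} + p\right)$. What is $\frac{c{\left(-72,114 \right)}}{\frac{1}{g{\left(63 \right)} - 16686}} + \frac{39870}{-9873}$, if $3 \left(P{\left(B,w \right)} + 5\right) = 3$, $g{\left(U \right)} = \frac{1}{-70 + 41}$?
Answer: $- \frac{2904717292150}{31813} \approx -9.1306 \cdot 10^{7}$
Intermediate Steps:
$g{\left(U \right)} = - \frac{1}{29}$ ($g{\left(U \right)} = \frac{1}{-29} = - \frac{1}{29}$)
$P{\left(B,w \right)} = -4$ ($P{\left(B,w \right)} = -5 + \frac{1}{3} \cdot 3 = -5 + 1 = -4$)
$c{\left(p,a \right)} = p \left(-4 + p\right)$
$\frac{c{\left(-72,114 \right)}}{\frac{1}{g{\left(63 \right)} - 16686}} + \frac{39870}{-9873} = \frac{\left(-72\right) \left(-4 - 72\right)}{\frac{1}{- \frac{1}{29} - 16686}} + \frac{39870}{-9873} = \frac{\left(-72\right) \left(-76\right)}{\frac{1}{- \frac{483895}{29}}} + 39870 \left(- \frac{1}{9873}\right) = \frac{5472}{- \frac{29}{483895}} - \frac{4430}{1097} = 5472 \left(- \frac{483895}{29}\right) - \frac{4430}{1097} = - \frac{2647873440}{29} - \frac{4430}{1097} = - \frac{2904717292150}{31813}$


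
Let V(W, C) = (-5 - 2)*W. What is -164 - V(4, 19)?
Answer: -136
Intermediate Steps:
V(W, C) = -7*W
-164 - V(4, 19) = -164 - (-7)*4 = -164 - 1*(-28) = -164 + 28 = -136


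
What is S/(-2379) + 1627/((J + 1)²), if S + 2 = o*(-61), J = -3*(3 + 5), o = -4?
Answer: 3742615/1258491 ≈ 2.9739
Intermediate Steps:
J = -24 (J = -3*8 = -24)
S = 242 (S = -2 - 4*(-61) = -2 + 244 = 242)
S/(-2379) + 1627/((J + 1)²) = 242/(-2379) + 1627/((-24 + 1)²) = 242*(-1/2379) + 1627/((-23)²) = -242/2379 + 1627/529 = 3742615/1258491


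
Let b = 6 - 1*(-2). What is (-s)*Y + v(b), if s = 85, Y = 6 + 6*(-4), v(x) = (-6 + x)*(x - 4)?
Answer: 1538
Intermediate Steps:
b = 8 (b = 6 + 2 = 8)
v(x) = (-6 + x)*(-4 + x)
Y = -18 (Y = 6 - 24 = -18)
(-s)*Y + v(b) = -1*85*(-18) + (24 + 8² - 10*8) = -85*(-18) + (24 + 64 - 80) = 1530 + 8 = 1538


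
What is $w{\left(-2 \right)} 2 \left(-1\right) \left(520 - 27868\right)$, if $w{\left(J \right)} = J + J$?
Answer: $-218784$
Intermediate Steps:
$w{\left(J \right)} = 2 J$
$w{\left(-2 \right)} 2 \left(-1\right) \left(520 - 27868\right) = 2 \left(-2\right) 2 \left(-1\right) \left(520 - 27868\right) = \left(-4\right) 2 \left(-1\right) \left(-27348\right) = \left(-8\right) \left(-1\right) \left(-27348\right) = 8 \left(-27348\right) = -218784$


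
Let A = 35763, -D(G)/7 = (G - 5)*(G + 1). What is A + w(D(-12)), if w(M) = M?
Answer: 34454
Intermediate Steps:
D(G) = -7*(1 + G)*(-5 + G) (D(G) = -7*(G - 5)*(G + 1) = -7*(-5 + G)*(1 + G) = -7*(1 + G)*(-5 + G))
A + w(D(-12)) = 35763 + (35 - 7*(-12)**2 + 28*(-12)) = 35763 + (35 - 7*144 - 336) = 35763 + (35 - 1008 - 336) = 35763 - 1309 = 34454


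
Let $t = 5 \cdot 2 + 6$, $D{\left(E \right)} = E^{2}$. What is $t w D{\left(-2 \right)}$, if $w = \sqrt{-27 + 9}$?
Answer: $192 i \sqrt{2} \approx 271.53 i$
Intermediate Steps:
$w = 3 i \sqrt{2}$ ($w = \sqrt{-18} = 3 i \sqrt{2} \approx 4.2426 i$)
$t = 16$ ($t = 10 + 6 = 16$)
$t w D{\left(-2 \right)} = 16 \cdot 3 i \sqrt{2} \left(-2\right)^{2} = 48 i \sqrt{2} \cdot 4 = 192 i \sqrt{2}$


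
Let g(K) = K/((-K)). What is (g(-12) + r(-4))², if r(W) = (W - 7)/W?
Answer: 49/16 ≈ 3.0625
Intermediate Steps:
g(K) = -1 (g(K) = K*(-1/K) = -1)
r(W) = (-7 + W)/W
(g(-12) + r(-4))² = (-1 + (-7 - 4)/(-4))² = (-1 - ¼*(-11))² = (-1 + 11/4)² = (7/4)² = 49/16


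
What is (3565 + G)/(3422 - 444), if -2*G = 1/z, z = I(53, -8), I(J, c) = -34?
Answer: 242421/202504 ≈ 1.1971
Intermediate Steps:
z = -34
G = 1/68 (G = -1/2/(-34) = -1/2*(-1/34) = 1/68 ≈ 0.014706)
(3565 + G)/(3422 - 444) = (3565 + 1/68)/(3422 - 444) = (242421/68)/2978 = (242421/68)*(1/2978) = 242421/202504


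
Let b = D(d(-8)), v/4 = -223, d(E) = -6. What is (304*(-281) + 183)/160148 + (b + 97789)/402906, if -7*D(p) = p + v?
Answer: -65319985057/225836065308 ≈ -0.28924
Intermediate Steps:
v = -892 (v = 4*(-223) = -892)
D(p) = 892/7 - p/7 (D(p) = -(p - 892)/7 = -(-892 + p)/7 = 892/7 - p/7)
b = 898/7 (b = 892/7 - ⅐*(-6) = 892/7 + 6/7 = 898/7 ≈ 128.29)
(304*(-281) + 183)/160148 + (b + 97789)/402906 = (304*(-281) + 183)/160148 + (898/7 + 97789)/402906 = (-85424 + 183)*(1/160148) + (685421/7)*(1/402906) = -85241*1/160148 + 685421/2820342 = -85241/160148 + 685421/2820342 = -65319985057/225836065308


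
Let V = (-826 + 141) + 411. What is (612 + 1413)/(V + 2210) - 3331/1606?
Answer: -145303/141328 ≈ -1.0281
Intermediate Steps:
V = -274 (V = -685 + 411 = -274)
(612 + 1413)/(V + 2210) - 3331/1606 = (612 + 1413)/(-274 + 2210) - 3331/1606 = 2025/1936 - 3331/1606 = -145303/141328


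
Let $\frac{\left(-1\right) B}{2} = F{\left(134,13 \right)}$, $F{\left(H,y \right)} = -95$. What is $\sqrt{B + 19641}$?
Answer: $\sqrt{19831} \approx 140.82$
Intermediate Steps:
$B = 190$ ($B = \left(-2\right) \left(-95\right) = 190$)
$\sqrt{B + 19641} = \sqrt{190 + 19641} = \sqrt{19831}$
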